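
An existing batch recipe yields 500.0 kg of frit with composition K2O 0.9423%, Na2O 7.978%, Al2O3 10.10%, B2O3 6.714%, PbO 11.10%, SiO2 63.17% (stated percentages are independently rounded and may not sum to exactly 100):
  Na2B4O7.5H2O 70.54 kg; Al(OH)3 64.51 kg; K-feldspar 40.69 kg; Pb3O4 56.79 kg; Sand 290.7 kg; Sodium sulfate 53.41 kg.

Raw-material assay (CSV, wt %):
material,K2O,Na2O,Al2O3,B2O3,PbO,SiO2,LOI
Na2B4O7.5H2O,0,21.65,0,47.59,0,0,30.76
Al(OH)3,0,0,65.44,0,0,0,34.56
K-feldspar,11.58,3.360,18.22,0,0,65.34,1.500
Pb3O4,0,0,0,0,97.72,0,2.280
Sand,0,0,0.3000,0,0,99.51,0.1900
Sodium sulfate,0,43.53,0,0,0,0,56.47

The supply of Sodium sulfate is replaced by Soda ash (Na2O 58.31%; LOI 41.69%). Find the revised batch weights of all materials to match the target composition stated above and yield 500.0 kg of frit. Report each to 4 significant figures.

Values along the way are displayed, rounded to four significant digits, between the steps. Every computation keeps exact precision through the solve — every reported figure is rounded a single time; derived quantities are carried in full float precision (totals, LOI, six oxide percentages, net glass mass, yield) using the weight values on 500.0 kg of glass, as they appear in the question or the answer.
The oxide mass targets at 500.0 kg frit:
  K2O: 0.9423% × 500.0 = 4.712 kg
  Na2O: 7.978% × 500.0 = 39.89 kg
  Al2O3: 10.10% × 500.0 = 50.50 kg
  B2O3: 6.714% × 500.0 = 33.57 kg
  PbO: 11.10% × 500.0 = 55.50 kg
  SiO2: 63.17% × 500.0 = 315.8 kg
Oxide-by-oxide audit working from each reported weight, under the basis named above (summed amounts equal target values once rounding is allowed for):
  K2O: 40.69·0.1158 = 4.712 kg (target 4.712 kg)
  Na2O: 70.54·0.2165 + 40.69·0.03360 + 39.87·0.5831 = 39.89 kg (target 39.89 kg)
  Al2O3: 64.51·0.6544 + 40.69·0.1822 + 290.7·0.003000 = 50.50 kg (target 50.50 kg)
  B2O3: 70.54·0.4759 = 33.57 kg (target 33.57 kg)
  PbO: 56.79·0.9772 = 55.50 kg (target 55.50 kg)
  SiO2: 40.69·0.6534 + 290.7·0.9951 = 315.9 kg (target 315.8 kg)
Glass mass check: total batch − LOI = 500.0 kg (per-oxide target masses sum to 500.0 kg; stated basis 500.0 kg — rounding explains the deltas).
Adding the batch up: Σ batch = 563.1 kg; LOI removed, Σ of batch·LOI: 63.07 kg; yield, glass over the total, = 88.80%.

Revised batch per 500.0 kg frit:
  Na2B4O7.5H2O: 70.54 kg
  Al(OH)3: 64.51 kg
  K-feldspar: 40.69 kg
  Pb3O4: 56.79 kg
  Sand: 290.7 kg
  Soda ash: 39.87 kg
Total batch = 563.1 kg; LOI loss = 63.07 kg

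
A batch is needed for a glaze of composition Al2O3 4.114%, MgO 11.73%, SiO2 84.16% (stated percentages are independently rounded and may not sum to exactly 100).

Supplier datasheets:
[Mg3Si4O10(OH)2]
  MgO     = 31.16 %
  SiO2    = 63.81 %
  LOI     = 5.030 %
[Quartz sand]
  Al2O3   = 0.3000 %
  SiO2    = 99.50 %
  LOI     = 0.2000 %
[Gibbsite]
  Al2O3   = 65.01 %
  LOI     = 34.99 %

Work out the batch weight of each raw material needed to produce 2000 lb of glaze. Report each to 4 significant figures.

Batch per 2000 lb glaze:
  Mg3Si4O10(OH)2: 752.9 lb
  Quartz sand: 1209 lb
  Gibbsite: 121.0 lb
Total batch = 2083 lb; LOI loss = 82.63 lb; yield = 96.03%

Rounding to four significant digits governs each in-between result as displayed; the whole derivation holds exact precision at every stage. Exactly one rounding lands on every reported value; the derived quantities are rebuilt at full precision (net glass mass, yield, ignition loss, totals, three oxide percentages) from the weighed amounts for 2000 lb of glass, as written in problem or answer.
Target oxide masses per 2000 lb glaze:
  Al2O3: 4.114% × 2000 = 82.28 lb
  MgO: 11.73% × 2000 = 234.6 lb
  SiO2: 84.16% × 2000 = 1683 lb
Oxide-by-oxide audit from the weights as reported, at the basis given (delivered sums recover each target up to rounding of the answer):
  Al2O3: 1209·0.003000 + 121.0·0.6501 = 82.29 lb (target 82.28 lb)
  MgO: 752.9·0.3116 = 234.6 lb (target 234.6 lb)
  SiO2: 752.9·0.6381 + 1209·0.9950 = 1683 lb (target 1683 lb)
Glass-mass sanity pass: the batch minus its LOI: 2000 lb (oxide target masses add up to 2000 lb; basis as stated: 2000 lb — a pure rounding effect).
Adding the batch up: Σ batch = 2083 lb; LOI loss = Σ batch·LOI = 82.63 lb; yield = glass ÷ total batch = 96.03%.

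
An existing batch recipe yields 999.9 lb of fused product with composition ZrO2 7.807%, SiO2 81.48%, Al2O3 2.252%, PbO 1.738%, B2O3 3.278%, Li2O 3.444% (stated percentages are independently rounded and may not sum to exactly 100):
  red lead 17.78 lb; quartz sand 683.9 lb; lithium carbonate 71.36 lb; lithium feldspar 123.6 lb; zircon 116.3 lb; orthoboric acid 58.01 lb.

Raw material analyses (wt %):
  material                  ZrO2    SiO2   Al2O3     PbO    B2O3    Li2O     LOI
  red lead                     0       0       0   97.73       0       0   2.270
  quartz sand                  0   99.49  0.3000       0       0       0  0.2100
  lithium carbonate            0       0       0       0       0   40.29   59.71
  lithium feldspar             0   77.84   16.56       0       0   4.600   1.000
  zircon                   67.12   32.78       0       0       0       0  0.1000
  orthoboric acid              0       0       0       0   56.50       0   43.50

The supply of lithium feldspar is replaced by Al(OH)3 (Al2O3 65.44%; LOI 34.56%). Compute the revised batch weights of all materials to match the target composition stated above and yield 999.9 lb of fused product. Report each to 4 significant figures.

Revised batch per 999.9 lb fused product:
  red lead: 17.78 lb
  quartz sand: 780.6 lb
  lithium carbonate: 85.47 lb
  Al(OH)3: 30.83 lb
  zircon: 116.3 lb
  orthoboric acid: 58.01 lb
Total batch = 1089 lb; LOI loss = 89.08 lb

In-progress results appear, with 4-significant-digit rounding, alongside each step; each numeric step maintains full float precision in every operation — exactly one rounding is applied to each reported result; the derived quantities, which include LOI, the totals, six oxide percentages, the yield, glass mass, are computed in full precision, as given in question or answer, from the weighed amounts for 999.9 lb of glass.
Oxide-by-oxide targets in 999.9 lb fused product:
  ZrO2: 7.807% × 999.9 = 78.06 lb
  SiO2: 81.48% × 999.9 = 814.7 lb
  Al2O3: 2.252% × 999.9 = 22.52 lb
  PbO: 1.738% × 999.9 = 17.38 lb
  B2O3: 3.278% × 999.9 = 32.78 lb
  Li2O: 3.444% × 999.9 = 34.44 lb
A balance pass over the oxides, with the batch weights as given, versus the basis set out (every target is met by its sum given rounding of the digits):
  ZrO2: 116.3·0.6712 = 78.06 lb (target 78.06 lb)
  SiO2: 780.6·0.9949 + 116.3·0.3278 = 814.7 lb (target 814.7 lb)
  Al2O3: 780.6·0.003000 + 30.83·0.6544 = 22.52 lb (target 22.52 lb)
  PbO: 17.78·0.9773 = 17.38 lb (target 17.38 lb)
  B2O3: 58.01·0.5650 = 32.78 lb (target 32.78 lb)
  Li2O: 85.47·0.4029 = 34.44 lb (target 34.44 lb)
Glass-mass bookkeeping: total charge less LOI = 999.9 lb (oxide target masses add up to 999.9 lb; stated basis 999.9 lb — a pure rounding effect).
Whole-batch sum: Σ batch = 1089 lb; Σ batch·LOI gives LOI loss = 89.08 lb; the yield ratio, glass ÷ batch: 91.82%.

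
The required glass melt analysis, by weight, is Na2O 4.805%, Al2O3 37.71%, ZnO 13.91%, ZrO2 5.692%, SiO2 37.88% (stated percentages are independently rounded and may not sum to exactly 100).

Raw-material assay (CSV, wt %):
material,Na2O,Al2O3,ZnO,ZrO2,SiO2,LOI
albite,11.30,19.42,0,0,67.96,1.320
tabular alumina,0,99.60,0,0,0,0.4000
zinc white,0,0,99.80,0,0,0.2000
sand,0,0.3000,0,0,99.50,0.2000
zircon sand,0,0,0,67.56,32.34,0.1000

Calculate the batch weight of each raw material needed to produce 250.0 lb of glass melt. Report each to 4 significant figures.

Working values are shown rounded off to 4 significant figures between the steps; full precision is held from start to finish. Each reported figure is rounded just once. Derived quantities, which include yield, glass mass, totals, LOI, the five compositions, are re-derived in full precision, exactly as printed in the question or the answer, from the batch weights per 250.0 lb of glass.
Per-oxide target masses for 250.0 lb glass melt:
  Na2O: 4.805% × 250.0 = 12.01 lb
  Al2O3: 37.71% × 250.0 = 94.28 lb
  ZnO: 13.91% × 250.0 = 34.78 lb
  ZrO2: 5.692% × 250.0 = 14.23 lb
  SiO2: 37.88% × 250.0 = 94.70 lb
Per-oxide balance check working from each reported weight, at the basis given (sum by sum, the targets are met once rounding is allowed for):
  Na2O: 106.3·0.1130 = 12.01 lb (target 12.01 lb)
  Al2O3: 106.3·0.1942 + 73.88·0.9960 + 15.72·0.003000 = 94.28 lb (target 94.28 lb)
  ZnO: 34.84·0.9980 = 34.77 lb (target 34.78 lb)
  ZrO2: 21.06·0.6756 = 14.23 lb (target 14.23 lb)
  SiO2: 106.3·0.6796 + 15.72·0.9950 + 21.06·0.3234 = 94.69 lb (target 94.70 lb)
Auditing the glass mass value: batch total minus LOI = 250.0 lb (the Σ of target masses is 250.0 lb; stated basis 250.0 lb — deltas are rounding alone).
Whole-batch sum: Σ batch = 251.8 lb; LOI removed, Σ of batch·LOI: 1.821 lb; the yield ratio, glass ÷ batch: 99.28%.

Batch per 250.0 lb glass melt:
  albite: 106.3 lb
  tabular alumina: 73.88 lb
  zinc white: 34.84 lb
  sand: 15.72 lb
  zircon sand: 21.06 lb
Total batch = 251.8 lb; LOI loss = 1.821 lb; yield = 99.28%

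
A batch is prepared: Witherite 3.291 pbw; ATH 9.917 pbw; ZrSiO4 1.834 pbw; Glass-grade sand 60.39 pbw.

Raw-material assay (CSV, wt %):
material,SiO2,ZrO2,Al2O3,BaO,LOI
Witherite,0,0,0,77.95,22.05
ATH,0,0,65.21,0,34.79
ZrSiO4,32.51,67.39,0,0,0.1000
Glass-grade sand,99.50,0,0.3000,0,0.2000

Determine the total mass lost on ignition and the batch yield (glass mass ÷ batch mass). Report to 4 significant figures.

Mid-chain values are displayed (rounded to 4 significant figures) when written out; the whole derivation keeps exact precision in all steps; every reported value is rounded once only — derived quantities (LOI, totals, four oxide percentages, yield, glass mass) are rebuilt at full float precision starting from the weights on 71.13 pbw of glass precisely as stated by the problem or answer text.
Per-material ignition loss:
  Witherite: 3.291 × 0.2205 = 0.7257 pbw
  ATH: 9.917 × 0.3479 = 3.450 pbw
  ZrSiO4: 1.834 × 0.001000 = 0.001834 pbw
  Glass-grade sand: 60.39 × 0.002000 = 0.1208 pbw
Total LOI = 4.298 pbw
Glass = batch − LOI = 75.43 − 4.298 = 71.13 pbw

LOI loss = 4.298 pbw; glass = 71.13 pbw; yield = 94.30%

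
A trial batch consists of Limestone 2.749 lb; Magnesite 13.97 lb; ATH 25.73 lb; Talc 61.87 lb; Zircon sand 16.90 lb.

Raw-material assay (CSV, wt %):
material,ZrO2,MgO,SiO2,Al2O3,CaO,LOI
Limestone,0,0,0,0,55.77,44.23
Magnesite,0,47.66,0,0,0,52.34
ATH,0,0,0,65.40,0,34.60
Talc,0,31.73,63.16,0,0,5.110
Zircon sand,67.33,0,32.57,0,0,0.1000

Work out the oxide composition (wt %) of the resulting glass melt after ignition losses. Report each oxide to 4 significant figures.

All arithmetic keeps exact precision all the way through. Working values are shown (rounded to 4 significant figures) in the working — every reported number is rounded exactly once — the derived quantities (the five compositions, the yield, totals, net glass mass, LOI) are rebuilt at full float precision starting from the weights on 100.6 lb of glass, exactly as shown in problem or answer.
Per-oxide mass from batch:
  ZrO2: 16.90·0.6733 = 11.38 lb
  MgO: 13.97·0.4766 + 61.87·0.3173 = 26.29 lb
  SiO2: 61.87·0.6316 + 16.90·0.3257 = 44.58 lb
  Al2O3: 25.73·0.6540 = 16.83 lb
  CaO: 2.749·0.5577 = 1.533 lb
LOI: 2.749·0.4423 + 13.97·0.5234 + 25.73·0.3460 + 61.87·0.05110 + 16.90·0.001000 = 20.61 lb
Glass = total batch minus LOI = 121.2 − 20.61 = 100.6 lb (the oxide masses sum to this)
percent by weight: oxide/glass ×100

Glass mass = 100.6 lb (batch 121.2 − LOI 20.61).
Composition: ZrO2 11.31%, MgO 26.13%, SiO2 44.31%, Al2O3 16.73%, CaO 1.524%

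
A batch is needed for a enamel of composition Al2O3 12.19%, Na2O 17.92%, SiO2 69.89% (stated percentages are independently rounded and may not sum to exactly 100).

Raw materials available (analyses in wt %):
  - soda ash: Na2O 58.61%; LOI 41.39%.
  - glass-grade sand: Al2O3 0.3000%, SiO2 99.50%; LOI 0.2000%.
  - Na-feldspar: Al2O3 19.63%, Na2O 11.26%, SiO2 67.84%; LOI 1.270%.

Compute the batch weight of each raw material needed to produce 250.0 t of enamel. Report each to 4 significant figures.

Batch per 250.0 t enamel:
  soda ash: 46.82 t
  glass-grade sand: 70.49 t
  Na-feldspar: 154.2 t
Total batch = 271.5 t; LOI loss = 21.48 t; yield = 92.09%

All arithmetic holds full float precision throughout — values along the way appear rounded off to 4 significant digits within the worked lines — every reported figure takes exactly one rounding. The derived quantities are carried in full float precision (yield, LOI, the totals, three oxide percentages, glass mass) using the weight values per 250.0 t of glass, as quoted within problem or answer.
Oxide-by-oxide targets in 250.0 t enamel:
  Al2O3: 12.19% × 250.0 = 30.48 t
  Na2O: 17.92% × 250.0 = 44.80 t
  SiO2: 69.89% × 250.0 = 174.7 t
Mass-balance tally per oxide with the batch weights as given, on the stated basis (summed amounts equal target values within answer rounding):
  Al2O3: 70.49·0.003000 + 154.2·0.1963 = 30.48 t (target 30.48 t)
  Na2O: 46.82·0.5861 + 154.2·0.1126 = 44.80 t (target 44.80 t)
  SiO2: 70.49·0.9950 + 154.2·0.6784 = 174.7 t (target 174.7 t)
Glass-mass closure: total batch − LOI = 250.0 t (per-oxide target masses sum to 250.0 t; versus the stated basis of 250.0 t — gaps are rounding artifacts).
Batch total: Σ batch = 271.5 t; the LOI term Σ batch·LOI equals 21.48 t; yield = glass ÷ total batch = 92.09%.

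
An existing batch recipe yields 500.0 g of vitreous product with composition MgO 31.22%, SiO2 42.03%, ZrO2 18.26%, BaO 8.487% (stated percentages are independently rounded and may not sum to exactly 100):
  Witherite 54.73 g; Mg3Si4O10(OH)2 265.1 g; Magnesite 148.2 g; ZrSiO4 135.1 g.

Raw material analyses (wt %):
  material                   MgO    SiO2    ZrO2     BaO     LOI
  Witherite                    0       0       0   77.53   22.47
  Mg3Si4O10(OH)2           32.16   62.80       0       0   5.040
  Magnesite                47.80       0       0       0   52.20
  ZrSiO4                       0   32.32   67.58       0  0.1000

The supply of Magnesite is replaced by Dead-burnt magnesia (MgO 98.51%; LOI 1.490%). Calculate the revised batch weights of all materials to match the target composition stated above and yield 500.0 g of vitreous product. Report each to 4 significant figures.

Revised batch per 500.0 g vitreous product:
  Witherite: 54.73 g
  Mg3Si4O10(OH)2: 265.1 g
  Dead-burnt magnesia: 71.91 g
  ZrSiO4: 135.1 g
Total batch = 526.8 g; LOI loss = 26.87 g

The whole derivation runs at full float precision at each step. Mid-chain values are printed rounded to four significant digits between the steps; every reported number carries a single rounding; all derived quantities, including the yield, the totals, net glass mass, LOI, four oxide percentages, are rebuilt from the batch weights per 500.0 g of glass at full float precision, precisely as stated by either problem or answer.
Target masses of each oxide per 500.0 g vitreous product:
  MgO: 31.22% × 500.0 = 156.1 g
  SiO2: 42.03% × 500.0 = 210.2 g
  ZrO2: 18.26% × 500.0 = 91.30 g
  BaO: 8.487% × 500.0 = 42.44 g
Balance tally, oxide-wise, given the weights on record, per the basis as stated (sum by sum, the targets are met within answer rounding):
  MgO: 265.1·0.3216 + 71.91·0.9851 = 156.1 g (target 156.1 g)
  SiO2: 265.1·0.6280 + 135.1·0.3232 = 210.1 g (target 210.2 g)
  ZrO2: 135.1·0.6758 = 91.30 g (target 91.30 g)
  BaO: 54.73·0.7753 = 42.43 g (target 42.44 g)
Glass-mass closure: Σ batch − LOI loss = 500.0 g (the Σ of target masses is 500.0 g; with the basis standing at 500.0 g — deltas are rounding alone).
Total batch = Σ batch = 526.8 g; LOI removed, Σ of batch·LOI: 26.87 g; as yield: glass ÷ batch → 94.90%.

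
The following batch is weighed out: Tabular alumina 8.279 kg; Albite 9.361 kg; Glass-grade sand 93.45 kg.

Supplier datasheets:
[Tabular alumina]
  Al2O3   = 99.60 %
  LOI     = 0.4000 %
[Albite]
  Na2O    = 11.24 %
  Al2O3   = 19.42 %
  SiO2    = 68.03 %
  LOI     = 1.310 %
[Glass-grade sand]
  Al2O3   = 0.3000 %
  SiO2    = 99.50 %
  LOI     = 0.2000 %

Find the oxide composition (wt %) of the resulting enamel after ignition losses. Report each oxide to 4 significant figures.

In-progress results are printed with 4-significant-digit rounding when written out — the whole derivation runs at exact precision end to end. Exactly one rounding goes into every reported value; derived quantities, including net glass mass, the yield, the three compositions, the totals, LOI, are re-derived from the weighed amounts at 110.7 kg of glass in full precision exactly as printed in problem or answer.
Per-oxide mass from batch:
  Na2O: 9.361·0.1124 = 1.052 kg
  Al2O3: 8.279·0.9960 + 9.361·0.1942 + 93.45·0.003000 = 10.34 kg
  SiO2: 9.361·0.6803 + 93.45·0.9950 = 99.35 kg
LOI: 8.279·0.004000 + 9.361·0.01310 + 93.45·0.002000 = 0.3426 kg
Net of LOI, the glass mass = 111.1 − 0.3426 = 110.7 kg (= the summed oxide contributions)
wt % = oxide mass / glass mass × 100

Glass mass = 110.7 kg (batch 111.1 − LOI 0.3426).
Composition: Na2O 0.9501%, Al2O3 9.340%, SiO2 89.71%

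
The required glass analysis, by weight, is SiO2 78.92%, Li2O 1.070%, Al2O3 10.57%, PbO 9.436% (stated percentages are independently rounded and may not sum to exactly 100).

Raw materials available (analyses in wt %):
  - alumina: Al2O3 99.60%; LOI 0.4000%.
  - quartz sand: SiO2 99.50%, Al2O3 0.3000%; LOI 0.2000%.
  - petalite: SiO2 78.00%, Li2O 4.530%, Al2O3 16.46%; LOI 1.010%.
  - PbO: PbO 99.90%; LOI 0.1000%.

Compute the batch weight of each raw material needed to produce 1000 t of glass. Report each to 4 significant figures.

Batch per 1000 t glass:
  alumina: 65.26 t
  quartz sand: 608.0 t
  petalite: 236.2 t
  PbO: 94.45 t
Total batch = 1004 t; LOI loss = 3.957 t; yield = 99.61%

In-progress results are shown, with 4-significant-figure rounding, as written. The working math keeps full float precision in every operation; every reported number takes exactly one rounding. All derived quantities (yield, totals, net glass mass, ignition loss, the four compositions) are computed using the weight values per 1000 t of glass in full precision exactly as printed in either problem or answer.
Oxide mass targets, per 1000 t glass:
  SiO2: 78.92% × 1000 = 789.2 t
  Li2O: 1.070% × 1000 = 10.70 t
  Al2O3: 10.57% × 1000 = 105.7 t
  PbO: 9.436% × 1000 = 94.36 t
Mass-balance tally per oxide with the batch weights as given, for the quoted basis mass (summed amounts equal target values once rounding is allowed for):
  SiO2: 608.0·0.9950 + 236.2·0.7800 = 789.2 t (target 789.2 t)
  Li2O: 236.2·0.04530 = 10.70 t (target 10.70 t)
  Al2O3: 65.26·0.9960 + 608.0·0.003000 + 236.2·0.1646 = 105.7 t (target 105.7 t)
  PbO: 94.45·0.9990 = 94.36 t (target 94.36 t)
The glass-mass cross-check: total batch − LOI = 1000 t (the targets, summed, come to 1000 t; basis as stated: 1000 t — any gap is answer rounding).
Total batch = Σ batch = 1004 t; LOI loss = Σ batch·LOI = 3.957 t; as yield: glass ÷ batch → 99.61%.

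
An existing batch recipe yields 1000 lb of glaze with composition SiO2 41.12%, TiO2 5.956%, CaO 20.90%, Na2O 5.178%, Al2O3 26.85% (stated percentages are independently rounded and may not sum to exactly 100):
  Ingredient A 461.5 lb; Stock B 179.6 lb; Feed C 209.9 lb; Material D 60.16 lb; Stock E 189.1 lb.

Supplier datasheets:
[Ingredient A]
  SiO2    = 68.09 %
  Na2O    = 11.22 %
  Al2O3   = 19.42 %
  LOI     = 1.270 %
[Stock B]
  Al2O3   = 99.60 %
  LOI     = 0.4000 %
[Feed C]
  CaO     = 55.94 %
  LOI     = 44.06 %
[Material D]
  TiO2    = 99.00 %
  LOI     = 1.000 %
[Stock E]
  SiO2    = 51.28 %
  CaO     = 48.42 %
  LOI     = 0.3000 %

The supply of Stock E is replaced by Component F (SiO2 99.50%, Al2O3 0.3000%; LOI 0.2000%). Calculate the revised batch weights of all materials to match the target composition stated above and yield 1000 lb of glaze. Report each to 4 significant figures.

Revised batch per 1000 lb glaze:
  Ingredient A: 461.5 lb
  Stock B: 179.3 lb
  Feed C: 373.6 lb
  Material D: 60.16 lb
  Component F: 97.45 lb
Total batch = 1172 lb; LOI loss = 172.0 lb

Every computation maintains exact precision from first step to last — mid-chain values are displayed rounded to four significant digits at each printed step; each reported value is rounded a single time; derived quantities are recomputed using the weight values at 1000 lb of glass at full float precision (the totals, the yield, net glass mass, LOI, five oxide percentages) as quoted within the problem or the answer.
Oxide-by-oxide targets in 1000 lb glaze:
  SiO2: 41.12% × 1000 = 411.2 lb
  TiO2: 5.956% × 1000 = 59.56 lb
  CaO: 20.90% × 1000 = 209.0 lb
  Na2O: 5.178% × 1000 = 51.78 lb
  Al2O3: 26.85% × 1000 = 268.5 lb
Checking each oxide sum on the weights just shown, relative to the basis at hand (every target is met by its sum within answer rounding):
  SiO2: 461.5·0.6809 + 97.45·0.9950 = 411.2 lb (target 411.2 lb)
  TiO2: 60.16·0.9900 = 59.56 lb (target 59.56 lb)
  CaO: 373.6·0.5594 = 209.0 lb (target 209.0 lb)
  Na2O: 461.5·0.1122 = 51.78 lb (target 51.78 lb)
  Al2O3: 461.5·0.1942 + 179.3·0.9960 + 97.45·0.003000 = 268.5 lb (target 268.5 lb)
Glass-mass bookkeeping: total charge less LOI = 1000 lb (oxide target masses add up to 1000 lb; versus the stated basis of 1000 lb — differing by rounding only).
Batch total: Σ batch = 1172 lb; Σ batch·LOI gives LOI loss = 172.0 lb; the yield ratio, glass ÷ batch: 85.33%.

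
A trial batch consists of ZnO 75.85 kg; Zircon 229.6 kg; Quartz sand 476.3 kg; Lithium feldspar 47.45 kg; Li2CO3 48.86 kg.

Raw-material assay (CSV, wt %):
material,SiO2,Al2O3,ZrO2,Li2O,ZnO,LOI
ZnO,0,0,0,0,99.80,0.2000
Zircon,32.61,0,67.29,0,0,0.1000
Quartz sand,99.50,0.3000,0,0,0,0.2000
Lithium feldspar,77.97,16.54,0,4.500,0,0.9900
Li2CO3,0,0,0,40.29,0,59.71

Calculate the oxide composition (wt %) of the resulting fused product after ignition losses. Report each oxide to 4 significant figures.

The intermediate values are rounded to 4 significant digits when displayed — every computation holds full float precision all the way through. Each reported result is rounded only once. All derived quantities are re-derived from the weighed amounts on 847.1 kg of glass in full float precision (five oxide percentages, LOI, the yield, the totals, net glass mass) precisely as stated by either problem or answer.
Delivered oxide masses:
  SiO2: 229.6·0.3261 + 476.3·0.9950 + 47.45·0.7797 = 585.8 kg
  Al2O3: 476.3·0.003000 + 47.45·0.1654 = 9.277 kg
  ZrO2: 229.6·0.6729 = 154.5 kg
  Li2O: 47.45·0.04500 + 48.86·0.4029 = 21.82 kg
  ZnO: 75.85·0.9980 = 75.70 kg
LOI: 75.85·0.002000 + 229.6·0.001000 + 476.3·0.002000 + 47.45·0.009900 + 48.86·0.5971 = 30.98 kg
Glass = total batch minus LOI = 878.1 − 30.98 = 847.1 kg (matching Σ of the oxides)
each oxide over glass, ×100, is wt %

Glass mass = 847.1 kg (batch 878.1 − LOI 30.98).
Composition: SiO2 69.15%, Al2O3 1.095%, ZrO2 18.24%, Li2O 2.576%, ZnO 8.936%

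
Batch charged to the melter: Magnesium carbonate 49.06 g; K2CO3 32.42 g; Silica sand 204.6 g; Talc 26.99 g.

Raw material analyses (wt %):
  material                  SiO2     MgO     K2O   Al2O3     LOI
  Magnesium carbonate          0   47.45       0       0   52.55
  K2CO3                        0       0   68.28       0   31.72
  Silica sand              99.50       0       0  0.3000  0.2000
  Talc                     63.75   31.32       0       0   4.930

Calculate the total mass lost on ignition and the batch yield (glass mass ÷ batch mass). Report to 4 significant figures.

LOI loss = 37.80 g; glass = 275.3 g; yield = 87.92%

Intermediates are displayed, rounded to 4 significant figures, when written out — each numeric step runs at exact precision through every step. Exactly one rounding is applied to every reported value. All derived quantities are computed from the batch weights per 275.3 g of glass in full float precision (LOI, the totals, net glass mass, yield, four oxide percentages), precisely as stated by either problem or answer.
Loss on ignition, line by line:
  Magnesium carbonate: 49.06 × 0.5255 = 25.78 g
  K2CO3: 32.42 × 0.3172 = 10.28 g
  Silica sand: 204.6 × 0.002000 = 0.4092 g
  Talc: 26.99 × 0.04930 = 1.331 g
Total LOI = 37.80 g
Glass = batch − LOI = 313.1 − 37.80 = 275.3 g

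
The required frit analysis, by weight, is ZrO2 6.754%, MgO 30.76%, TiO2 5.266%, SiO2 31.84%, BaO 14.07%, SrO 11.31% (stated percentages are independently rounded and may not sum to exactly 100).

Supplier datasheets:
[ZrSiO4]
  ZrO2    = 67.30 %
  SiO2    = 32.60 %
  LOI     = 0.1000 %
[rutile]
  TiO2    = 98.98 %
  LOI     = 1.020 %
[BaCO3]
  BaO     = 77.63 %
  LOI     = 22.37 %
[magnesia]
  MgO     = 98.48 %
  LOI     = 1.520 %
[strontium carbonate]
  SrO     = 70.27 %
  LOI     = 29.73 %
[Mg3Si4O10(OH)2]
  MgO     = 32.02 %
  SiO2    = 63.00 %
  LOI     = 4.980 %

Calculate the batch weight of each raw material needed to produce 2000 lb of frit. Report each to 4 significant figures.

Batch per 2000 lb frit:
  ZrSiO4: 200.7 lb
  rutile: 106.4 lb
  BaCO3: 362.5 lb
  magnesia: 329.8 lb
  strontium carbonate: 321.9 lb
  Mg3Si4O10(OH)2: 906.9 lb
Total batch = 2228 lb; LOI loss = 228.3 lb; yield = 89.76%

Full precision is kept from first step to last. Mid-chain values are shown (rounded to 4 significant digits) between the steps; a single rounding finalizes every reported result — all derived quantities, which include the totals, net glass mass, ignition loss, the yield, the six compositions, are recomputed in full float precision, precisely as stated by the question or the answer, from the weighed amounts on 2000 lb of glass.
Target masses of each oxide per 2000 lb frit:
  ZrO2: 6.754% × 2000 = 135.1 lb
  MgO: 30.76% × 2000 = 615.2 lb
  TiO2: 5.266% × 2000 = 105.3 lb
  SiO2: 31.84% × 2000 = 636.8 lb
  BaO: 14.07% × 2000 = 281.4 lb
  SrO: 11.31% × 2000 = 226.2 lb
Mass-balance tally per oxide with the batch weights as given, at the basis given (delivered sums recover each target once rounding is allowed for):
  ZrO2: 200.7·0.6730 = 135.1 lb (target 135.1 lb)
  MgO: 329.8·0.9848 + 906.9·0.3202 = 615.2 lb (target 615.2 lb)
  TiO2: 106.4·0.9898 = 105.3 lb (target 105.3 lb)
  SiO2: 200.7·0.3260 + 906.9·0.6300 = 636.8 lb (target 636.8 lb)
  BaO: 362.5·0.7763 = 281.4 lb (target 281.4 lb)
  SrO: 321.9·0.7027 = 226.2 lb (target 226.2 lb)
Auditing the glass mass value: the batch minus its LOI: 2000 lb (summing oxide targets gives 2000 lb; against the stated basis, 2000 lb — any gap is answer rounding).
Summing the batch: Σ batch = 2228 lb; LOI loss = Σ batch·LOI = 228.3 lb; yield: glass divided by total = 89.76%.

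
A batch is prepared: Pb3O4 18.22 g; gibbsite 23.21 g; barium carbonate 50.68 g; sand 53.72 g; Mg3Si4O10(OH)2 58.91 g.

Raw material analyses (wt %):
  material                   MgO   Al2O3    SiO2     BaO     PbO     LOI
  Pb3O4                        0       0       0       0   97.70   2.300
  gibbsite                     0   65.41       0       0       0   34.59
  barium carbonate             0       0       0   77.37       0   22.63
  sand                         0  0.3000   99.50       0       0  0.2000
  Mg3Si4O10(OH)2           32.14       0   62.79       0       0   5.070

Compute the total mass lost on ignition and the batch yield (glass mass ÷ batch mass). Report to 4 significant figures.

All arithmetic runs at exact precision throughout — mid-chain values are displayed rounded to four significant digits in the working. Every reported figure includes exactly one rounding; derived quantities, including the totals, ignition loss, the yield, glass mass, five oxide percentages, are computed from the batch weights for 181.7 g of glass in exact precision, as they appear in the problem or answer text.
Per-material ignition loss:
  Pb3O4: 18.22 × 0.02300 = 0.4191 g
  gibbsite: 23.21 × 0.3459 = 8.028 g
  barium carbonate: 50.68 × 0.2263 = 11.47 g
  sand: 53.72 × 0.002000 = 0.1074 g
  Mg3Si4O10(OH)2: 58.91 × 0.05070 = 2.987 g
Total LOI = 23.01 g
Glass = batch − LOI = 204.7 − 23.01 = 181.7 g

LOI loss = 23.01 g; glass = 181.7 g; yield = 88.76%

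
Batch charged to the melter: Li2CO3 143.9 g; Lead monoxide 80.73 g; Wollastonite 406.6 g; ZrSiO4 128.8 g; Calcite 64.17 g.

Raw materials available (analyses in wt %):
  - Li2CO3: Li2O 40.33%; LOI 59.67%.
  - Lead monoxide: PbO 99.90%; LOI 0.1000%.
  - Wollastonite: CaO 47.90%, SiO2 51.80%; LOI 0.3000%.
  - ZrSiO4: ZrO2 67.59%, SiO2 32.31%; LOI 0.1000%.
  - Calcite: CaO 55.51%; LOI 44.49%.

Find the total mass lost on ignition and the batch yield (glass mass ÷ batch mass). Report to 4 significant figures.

LOI loss = 115.8 g; glass = 708.4 g; yield = 85.94%

Working values are printed, with 4-significant-figure rounding, when written out — the working math keeps full float precision in every operation — every reported number is rounded a single time — the derived quantities are rebuilt using the weight values per 708.4 g of glass at exact precision (the five compositions, ignition loss, glass mass, totals, yield) exactly as shown in the problem or answer text.
Each material's LOI contribution:
  Li2CO3: 143.9 × 0.5967 = 85.87 g
  Lead monoxide: 80.73 × 0.001000 = 0.08073 g
  Wollastonite: 406.6 × 0.003000 = 1.220 g
  ZrSiO4: 128.8 × 0.001000 = 0.1288 g
  Calcite: 64.17 × 0.4449 = 28.55 g
Total LOI = 115.8 g
Glass = batch − LOI = 824.2 − 115.8 = 708.4 g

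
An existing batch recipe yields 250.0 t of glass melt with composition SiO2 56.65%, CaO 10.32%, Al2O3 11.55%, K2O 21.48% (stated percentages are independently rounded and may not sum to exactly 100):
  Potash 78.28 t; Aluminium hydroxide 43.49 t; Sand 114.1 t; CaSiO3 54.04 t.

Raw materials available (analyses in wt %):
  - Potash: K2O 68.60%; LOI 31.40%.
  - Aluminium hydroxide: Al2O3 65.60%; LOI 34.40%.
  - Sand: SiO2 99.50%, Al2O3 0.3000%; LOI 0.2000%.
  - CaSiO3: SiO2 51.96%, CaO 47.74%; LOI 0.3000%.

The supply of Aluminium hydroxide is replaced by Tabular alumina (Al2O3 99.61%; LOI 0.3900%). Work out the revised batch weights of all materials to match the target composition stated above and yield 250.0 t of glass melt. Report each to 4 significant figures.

All arithmetic runs at full precision all the way through — the intermediate values are shown rounded off to 4 significant digits alongside each step. Every reported figure takes exactly one rounding — all derived quantities are carried in full precision (four oxide percentages, totals, the yield, net glass mass, LOI) from the batch weights per 250.0 t of glass exactly as shown in either problem or answer.
Target masses of each oxide per 250.0 t glass melt:
  SiO2: 56.65% × 250.0 = 141.6 t
  CaO: 10.32% × 250.0 = 25.80 t
  Al2O3: 11.55% × 250.0 = 28.88 t
  K2O: 21.48% × 250.0 = 53.70 t
Checking each oxide sum on the weights just shown, for the quoted basis mass (target by target, the sums agree net of answer rounding effects):
  SiO2: 114.1·0.9950 + 54.04·0.5196 = 141.6 t (target 141.6 t)
  CaO: 54.04·0.4774 = 25.80 t (target 25.80 t)
  Al2O3: 28.64·0.9961 + 114.1·0.003000 = 28.87 t (target 28.88 t)
  K2O: 78.28·0.6860 = 53.70 t (target 53.70 t)
Glass mass check: Σ batch − LOI loss = 250.0 t (oxide target masses add up to 250.0 t; basis as stated: 250.0 t — differing by rounding only).
Batch total: Σ batch = 275.1 t; the LOI term Σ batch·LOI equals 25.08 t; as yield: glass ÷ batch → 90.88%.

Revised batch per 250.0 t glass melt:
  Potash: 78.28 t
  Tabular alumina: 28.64 t
  Sand: 114.1 t
  CaSiO3: 54.04 t
Total batch = 275.1 t; LOI loss = 25.08 t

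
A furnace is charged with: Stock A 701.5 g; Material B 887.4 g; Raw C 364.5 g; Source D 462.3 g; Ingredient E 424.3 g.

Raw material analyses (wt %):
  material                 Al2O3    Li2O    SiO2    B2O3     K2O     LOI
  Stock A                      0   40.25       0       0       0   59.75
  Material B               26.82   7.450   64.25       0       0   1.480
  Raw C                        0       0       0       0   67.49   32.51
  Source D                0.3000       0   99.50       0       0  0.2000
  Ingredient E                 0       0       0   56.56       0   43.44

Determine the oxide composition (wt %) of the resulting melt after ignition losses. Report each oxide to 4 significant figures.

Glass mass = 2104 g (batch 2840 − LOI 736.0).
Composition: Al2O3 11.38%, Li2O 16.56%, SiO2 48.96%, B2O3 11.41%, K2O 11.69%

The intermediate values appear rounded to 4 significant digits at each printed step — each numeric step keeps full float precision in all steps. Exactly one rounding goes into every reported value; derived quantities, including yield, totals, five oxide percentages, ignition loss, glass mass, are re-derived from the weighed amounts at 2104 g of glass at full float precision as written in question or answer.
Delivered oxide masses:
  Al2O3: 887.4·0.2682 + 462.3·0.003000 = 239.4 g
  Li2O: 701.5·0.4025 + 887.4·0.07450 = 348.5 g
  SiO2: 887.4·0.6425 + 462.3·0.9950 = 1030 g
  B2O3: 424.3·0.5656 = 240.0 g
  K2O: 364.5·0.6749 = 246.0 g
LOI: 701.5·0.5975 + 887.4·0.01480 + 364.5·0.3251 + 462.3·0.002000 + 424.3·0.4344 = 736.0 g
Glass mass = batch − LOI = 2840 − 736.0 = 2104 g (matching Σ of the oxides)
each oxide over glass, ×100, is wt %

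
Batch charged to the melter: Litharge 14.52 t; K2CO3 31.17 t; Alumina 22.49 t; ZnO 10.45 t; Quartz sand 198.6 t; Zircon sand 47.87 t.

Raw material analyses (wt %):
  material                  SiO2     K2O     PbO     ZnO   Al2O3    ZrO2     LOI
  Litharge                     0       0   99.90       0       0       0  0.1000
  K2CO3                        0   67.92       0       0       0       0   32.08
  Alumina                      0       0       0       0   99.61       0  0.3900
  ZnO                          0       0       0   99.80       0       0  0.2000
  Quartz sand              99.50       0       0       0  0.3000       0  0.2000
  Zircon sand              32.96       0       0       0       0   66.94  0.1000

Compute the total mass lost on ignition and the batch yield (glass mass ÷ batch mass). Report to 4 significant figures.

In-progress results are shown, rounded to four significant digits, in the working. Full float precision is held through the solve; every reported figure sees exactly one rounding; all derived quantities, which include totals, the six compositions, the yield, glass mass, ignition loss, are rebuilt in full precision, precisely as stated by question or answer, from the batch weights per 314.5 t of glass.
Ignition loss by material:
  Litharge: 14.52 × 0.001000 = 0.01452 t
  K2CO3: 31.17 × 0.3208 = 9.999 t
  Alumina: 22.49 × 0.003900 = 0.08771 t
  ZnO: 10.45 × 0.002000 = 0.02090 t
  Quartz sand: 198.6 × 0.002000 = 0.3972 t
  Zircon sand: 47.87 × 0.001000 = 0.04787 t
Total LOI = 10.57 t
Glass = batch − LOI = 325.1 − 10.57 = 314.5 t

LOI loss = 10.57 t; glass = 314.5 t; yield = 96.75%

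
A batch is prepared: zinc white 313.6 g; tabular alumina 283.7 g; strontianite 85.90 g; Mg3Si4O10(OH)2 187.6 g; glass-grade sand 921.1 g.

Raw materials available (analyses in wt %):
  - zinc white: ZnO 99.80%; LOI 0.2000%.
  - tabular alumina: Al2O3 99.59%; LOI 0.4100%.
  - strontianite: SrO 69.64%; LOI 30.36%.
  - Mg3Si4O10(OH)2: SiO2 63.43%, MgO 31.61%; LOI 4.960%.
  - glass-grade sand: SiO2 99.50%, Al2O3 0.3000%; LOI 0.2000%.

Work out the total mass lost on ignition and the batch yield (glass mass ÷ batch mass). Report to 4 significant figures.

The intermediate values are shown rounded to 4 significant digits between the steps. Each numeric step maintains full precision at all times; every reported result undergoes a single rounding — derived quantities (ignition loss, the five compositions, net glass mass, the yield, the totals) are carried using the weight values on 1753 g of glass at exact precision as set out in either problem or answer.
Each material's LOI contribution:
  zinc white: 313.6 × 0.002000 = 0.6272 g
  tabular alumina: 283.7 × 0.004100 = 1.163 g
  strontianite: 85.90 × 0.3036 = 26.08 g
  Mg3Si4O10(OH)2: 187.6 × 0.04960 = 9.305 g
  glass-grade sand: 921.1 × 0.002000 = 1.842 g
Total LOI = 39.02 g
Glass = batch − LOI = 1792 − 39.02 = 1753 g

LOI loss = 39.02 g; glass = 1753 g; yield = 97.82%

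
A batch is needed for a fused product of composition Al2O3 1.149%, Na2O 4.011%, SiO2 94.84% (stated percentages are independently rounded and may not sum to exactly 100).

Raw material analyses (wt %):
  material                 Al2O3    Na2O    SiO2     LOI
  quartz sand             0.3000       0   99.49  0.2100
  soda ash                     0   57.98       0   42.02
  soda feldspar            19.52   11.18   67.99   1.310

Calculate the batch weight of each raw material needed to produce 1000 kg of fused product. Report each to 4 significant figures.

All internal work carries full float precision in all steps; mid-chain values are shown, rounded to four significant figures, at each printed step; each reported value receives exactly one rounding. All derived quantities, including LOI, totals, yield, three oxide percentages, glass mass, are rebuilt using the weight values for 1000 kg of glass in full precision as quoted within problem or answer.
Target masses of each oxide per 1000 kg fused product:
  Al2O3: 1.149% × 1000 = 11.49 kg
  Na2O: 4.011% × 1000 = 40.11 kg
  SiO2: 94.84% × 1000 = 948.4 kg
Sums-versus-targets review from the weights as reported, under the basis named above (sums match the target masses inside rounding margins):
  Al2O3: 922.7·0.003000 + 44.68·0.1952 = 11.49 kg (target 11.49 kg)
  Na2O: 60.56·0.5798 + 44.68·0.1118 = 40.11 kg (target 40.11 kg)
  SiO2: 922.7·0.9949 + 44.68·0.6799 = 948.4 kg (target 948.4 kg)
The glass-mass cross-check: whole batch net of LOI = 1000 kg (targets for the oxides total 1000 kg; against the stated basis, 1000 kg — deltas are rounding alone).
Batch grand total — Σ batch = 1028 kg; Σ batch·LOI gives LOI loss = 27.97 kg; the yield ratio, glass ÷ batch: 97.28%.

Batch per 1000 kg fused product:
  quartz sand: 922.7 kg
  soda ash: 60.56 kg
  soda feldspar: 44.68 kg
Total batch = 1028 kg; LOI loss = 27.97 kg; yield = 97.28%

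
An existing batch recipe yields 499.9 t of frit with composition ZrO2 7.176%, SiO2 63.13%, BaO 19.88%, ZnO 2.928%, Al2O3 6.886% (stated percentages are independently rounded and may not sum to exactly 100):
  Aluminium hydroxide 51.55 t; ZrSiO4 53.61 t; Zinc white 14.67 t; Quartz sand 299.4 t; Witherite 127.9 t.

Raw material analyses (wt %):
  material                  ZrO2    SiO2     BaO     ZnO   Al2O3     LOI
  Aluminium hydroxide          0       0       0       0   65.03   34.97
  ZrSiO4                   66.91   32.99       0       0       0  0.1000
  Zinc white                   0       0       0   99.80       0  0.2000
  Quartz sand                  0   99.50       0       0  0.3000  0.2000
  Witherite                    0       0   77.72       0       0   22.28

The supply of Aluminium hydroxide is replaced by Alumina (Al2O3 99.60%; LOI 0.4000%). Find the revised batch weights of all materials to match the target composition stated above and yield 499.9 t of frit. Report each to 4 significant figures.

The whole derivation runs at full precision in all steps. Rounding to four significant figures applies to each mid-chain value as displayed — every reported value is rounded a single time — all derived quantities, including the totals, net glass mass, yield, the five compositions, ignition loss, are carried using the weight values for 499.9 t of glass in full precision, precisely as stated by problem or answer.
The oxide mass targets at 499.9 t frit:
  ZrO2: 7.176% × 499.9 = 35.87 t
  SiO2: 63.13% × 499.9 = 315.6 t
  BaO: 19.88% × 499.9 = 99.38 t
  ZnO: 2.928% × 499.9 = 14.64 t
  Al2O3: 6.886% × 499.9 = 34.42 t
Per-oxide balance check on the weights just shown, for the quoted basis mass (oxide sums agree with the targets up to rounding of the answer):
  ZrO2: 53.61·0.6691 = 35.87 t (target 35.87 t)
  SiO2: 53.61·0.3299 + 299.4·0.9950 = 315.6 t (target 315.6 t)
  BaO: 127.9·0.7772 = 99.40 t (target 99.38 t)
  ZnO: 14.67·0.9980 = 14.64 t (target 14.64 t)
  Al2O3: 33.66·0.9960 + 299.4·0.003000 = 34.42 t (target 34.42 t)
The glass-mass cross-check: the batch minus its LOI: 499.9 t (oxide target masses add up to 499.9 t; with the basis standing at 499.9 t — deltas are rounding alone).
Whole-batch sum: Σ batch = 529.2 t; ignition loss, Σ(batch × LOI) = 29.31 t; as yield: glass ÷ batch → 94.46%.

Revised batch per 499.9 t frit:
  Alumina: 33.66 t
  ZrSiO4: 53.61 t
  Zinc white: 14.67 t
  Quartz sand: 299.4 t
  Witherite: 127.9 t
Total batch = 529.2 t; LOI loss = 29.31 t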